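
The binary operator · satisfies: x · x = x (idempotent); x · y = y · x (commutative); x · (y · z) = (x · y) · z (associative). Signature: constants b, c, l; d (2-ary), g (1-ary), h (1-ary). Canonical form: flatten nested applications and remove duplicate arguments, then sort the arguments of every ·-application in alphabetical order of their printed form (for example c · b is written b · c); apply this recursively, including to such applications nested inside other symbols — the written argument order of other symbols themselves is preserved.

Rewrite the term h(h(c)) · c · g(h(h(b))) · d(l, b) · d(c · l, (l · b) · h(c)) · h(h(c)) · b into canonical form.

Inside:  d(c · l, (l · b) · h(c))  →  d(c · l, b · h(c) · l)
Deduplicate:  drop duplicate h(h(c))
Sort arguments:  b · c · d(c · l, b · h(c) · l) · d(l, b) · g(h(h(b))) · h(h(c))

Answer: b · c · d(c · l, b · h(c) · l) · d(l, b) · g(h(h(b))) · h(h(c))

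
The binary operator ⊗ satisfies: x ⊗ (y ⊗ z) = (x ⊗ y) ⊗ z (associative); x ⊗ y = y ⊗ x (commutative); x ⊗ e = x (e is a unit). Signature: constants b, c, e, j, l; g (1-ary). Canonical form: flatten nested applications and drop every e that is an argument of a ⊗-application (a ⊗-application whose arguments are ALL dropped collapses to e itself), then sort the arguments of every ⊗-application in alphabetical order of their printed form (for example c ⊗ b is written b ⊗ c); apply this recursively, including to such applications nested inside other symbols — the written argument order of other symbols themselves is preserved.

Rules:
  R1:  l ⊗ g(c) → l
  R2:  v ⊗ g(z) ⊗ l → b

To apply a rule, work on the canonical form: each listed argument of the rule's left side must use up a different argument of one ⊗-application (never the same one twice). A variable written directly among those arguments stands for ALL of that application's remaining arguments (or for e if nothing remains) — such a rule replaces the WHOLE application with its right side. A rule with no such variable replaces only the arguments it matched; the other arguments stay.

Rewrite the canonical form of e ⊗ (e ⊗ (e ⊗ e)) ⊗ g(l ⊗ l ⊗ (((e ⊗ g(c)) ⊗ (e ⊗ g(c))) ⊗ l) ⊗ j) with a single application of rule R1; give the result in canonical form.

Canonical form:  g(g(c) ⊗ g(c) ⊗ j ⊗ l ⊗ l ⊗ l)
R1 matches:  uses g(c), l
Giving:  g(g(c) ⊗ j ⊗ l ⊗ l ⊗ l)

Answer: g(g(c) ⊗ j ⊗ l ⊗ l ⊗ l)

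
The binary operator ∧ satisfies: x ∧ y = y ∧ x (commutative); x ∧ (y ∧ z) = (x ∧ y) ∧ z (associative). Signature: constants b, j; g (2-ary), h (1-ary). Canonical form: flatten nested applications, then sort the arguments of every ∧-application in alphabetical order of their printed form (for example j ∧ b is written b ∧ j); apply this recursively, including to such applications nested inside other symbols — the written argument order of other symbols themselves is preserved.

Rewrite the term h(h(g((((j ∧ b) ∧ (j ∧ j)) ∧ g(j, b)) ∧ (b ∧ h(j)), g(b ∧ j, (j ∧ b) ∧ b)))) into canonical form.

Answer: h(h(g(b ∧ b ∧ g(j, b) ∧ h(j) ∧ j ∧ j ∧ j, g(b ∧ j, b ∧ b ∧ j))))

Derivation:
Work inside:  (((j ∧ b) ∧ (j ∧ j)) ∧ g(j, b)) ∧ (b ∧ h(j))
Un-nest:  j ∧ b ∧ j ∧ j ∧ g(j, b) ∧ b ∧ h(j)
Sort arguments:  b ∧ b ∧ g(j, b) ∧ h(j) ∧ j ∧ j ∧ j
Put back:  h(h(g(b ∧ b ∧ g(j, b) ∧ h(j) ∧ j ∧ j ∧ j, g(b ∧ j, b ∧ b ∧ j))))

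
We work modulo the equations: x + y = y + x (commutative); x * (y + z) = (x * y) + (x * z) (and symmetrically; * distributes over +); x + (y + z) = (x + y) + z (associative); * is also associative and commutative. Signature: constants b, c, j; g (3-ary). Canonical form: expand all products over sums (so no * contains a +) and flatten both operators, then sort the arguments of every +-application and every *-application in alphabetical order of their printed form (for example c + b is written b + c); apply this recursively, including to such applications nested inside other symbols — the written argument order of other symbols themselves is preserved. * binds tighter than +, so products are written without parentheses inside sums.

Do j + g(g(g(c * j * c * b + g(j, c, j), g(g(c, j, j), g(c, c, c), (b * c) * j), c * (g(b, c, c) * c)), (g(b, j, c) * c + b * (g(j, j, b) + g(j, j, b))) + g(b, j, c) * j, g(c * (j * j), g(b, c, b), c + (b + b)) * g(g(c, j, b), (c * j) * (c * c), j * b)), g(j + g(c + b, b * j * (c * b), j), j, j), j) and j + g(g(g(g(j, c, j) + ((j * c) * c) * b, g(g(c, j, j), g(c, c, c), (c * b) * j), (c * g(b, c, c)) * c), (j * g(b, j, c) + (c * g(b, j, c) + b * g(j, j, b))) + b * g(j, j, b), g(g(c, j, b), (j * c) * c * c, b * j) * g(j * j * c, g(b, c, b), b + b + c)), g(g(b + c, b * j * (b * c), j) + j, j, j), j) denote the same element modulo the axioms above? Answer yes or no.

Answer: yes — both canonical forms are g(g(g(b * c * c * j + g(j, c, j), g(g(c, j, j), g(c, c, c), b * c * j), c * c * g(b, c, c)), b * g(j, j, b) + b * g(j, j, b) + c * g(b, j, c) + g(b, j, c) * j, g(c * j * j, g(b, c, b), b + b + c) * g(g(c, j, b), c * c * c * j, b * j)), g(g(b + c, b * b * c * j, j) + j, j, j), j) + j

Derivation:
Left:  j + g(g(g(c * j * c * b + g(j, c, j), g(g(c, j, j), g(c, c, c), (b * c) * j), c * (g(b, c, c) * c)), (g(b, j, c) * c + b * (g(j, j, b) + g(j, j, b))) + g(b, j, c) * j, g(c * (j * j), g(b, c, b), c + (b + b)) * g(g(c, j, b), (c * j) * (c * c), j * b)), g(j + g(c + b, b * j * (c * b), j), j, j), j)
  Expand:  j + g(g(g(b * c * c * j + g(j, c, j), g(g(c, j, j), g(c, c, c), b * c * j), c * c * g(b, c, c)), b * g(j, j, b) + b * g(j, j, b) + c * g(b, j, c) + g(b, j, c) * j, g(c * j * j, g(b, c, b), b + b + c) * g(g(c, j, b), c * c * c * j, b * j)), g(g(b + c, b * b * c * j, j) + j, j, j), j)
  Sort:  g(g(g(b * c * c * j + g(j, c, j), g(g(c, j, j), g(c, c, c), b * c * j), c * c * g(b, c, c)), b * g(j, j, b) + b * g(j, j, b) + c * g(b, j, c) + g(b, j, c) * j, g(c * j * j, g(b, c, b), b + b + c) * g(g(c, j, b), c * c * c * j, b * j)), g(g(b + c, b * b * c * j, j) + j, j, j), j) + j
Right:  j + g(g(g(g(j, c, j) + ((j * c) * c) * b, g(g(c, j, j), g(c, c, c), (c * b) * j), (c * g(b, c, c)) * c), (j * g(b, j, c) + (c * g(b, j, c) + b * g(j, j, b))) + b * g(j, j, b), g(g(c, j, b), (j * c) * c * c, b * j) * g(j * j * c, g(b, c, b), b + b + c)), g(g(b + c, b * j * (b * c), j) + j, j, j), j)
  Flatten:  j + g(g(g(b * c * c * j + g(j, c, j), g(g(c, j, j), g(c, c, c), b * c * j), c * c * g(b, c, c)), b * g(j, j, b) + b * g(j, j, b) + c * g(b, j, c) + g(b, j, c) * j, g(c * j * j, g(b, c, b), b + b + c) * g(g(c, j, b), c * c * c * j, b * j)), g(g(b + c, b * b * c * j, j) + j, j, j), j)
  Sort arguments:  g(g(g(b * c * c * j + g(j, c, j), g(g(c, j, j), g(c, c, c), b * c * j), c * c * g(b, c, c)), b * g(j, j, b) + b * g(j, j, b) + c * g(b, j, c) + g(b, j, c) * j, g(c * j * j, g(b, c, b), b + b + c) * g(g(c, j, b), c * c * c * j, b * j)), g(g(b + c, b * b * c * j, j) + j, j, j), j) + j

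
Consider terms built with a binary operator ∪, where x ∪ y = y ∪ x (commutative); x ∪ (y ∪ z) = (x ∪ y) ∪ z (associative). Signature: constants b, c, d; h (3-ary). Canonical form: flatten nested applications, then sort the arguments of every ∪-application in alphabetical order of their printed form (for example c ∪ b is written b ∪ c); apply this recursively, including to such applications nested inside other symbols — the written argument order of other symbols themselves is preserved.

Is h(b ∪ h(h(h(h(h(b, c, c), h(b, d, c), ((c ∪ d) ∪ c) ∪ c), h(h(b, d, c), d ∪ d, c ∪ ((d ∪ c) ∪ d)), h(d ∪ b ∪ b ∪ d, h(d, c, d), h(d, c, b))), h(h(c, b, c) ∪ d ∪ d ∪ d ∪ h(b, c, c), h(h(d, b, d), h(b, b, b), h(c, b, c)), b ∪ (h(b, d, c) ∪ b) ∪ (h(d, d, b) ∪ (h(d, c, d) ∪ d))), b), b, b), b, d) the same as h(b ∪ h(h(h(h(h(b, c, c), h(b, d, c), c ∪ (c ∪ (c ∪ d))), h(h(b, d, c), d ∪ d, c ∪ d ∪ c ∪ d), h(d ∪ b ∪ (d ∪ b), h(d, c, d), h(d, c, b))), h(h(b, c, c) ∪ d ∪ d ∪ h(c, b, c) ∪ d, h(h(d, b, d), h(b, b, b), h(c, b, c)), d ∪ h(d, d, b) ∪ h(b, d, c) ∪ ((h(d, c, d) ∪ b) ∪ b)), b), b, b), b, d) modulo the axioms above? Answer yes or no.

Left:  h(b ∪ h(h(h(h(h(b, c, c), h(b, d, c), ((c ∪ d) ∪ c) ∪ c), h(h(b, d, c), d ∪ d, c ∪ ((d ∪ c) ∪ d)), h(d ∪ b ∪ b ∪ d, h(d, c, d), h(d, c, b))), h(h(c, b, c) ∪ d ∪ d ∪ d ∪ h(b, c, c), h(h(d, b, d), h(b, b, b), h(c, b, c)), b ∪ (h(b, d, c) ∪ b) ∪ (h(d, d, b) ∪ (h(d, c, d) ∪ d))), b), b, b), b, d)
  Descend into:  b ∪ h(h(h(h(h(b, c, c), h(b, d, c), ((c ∪ d) ∪ c) ∪ c), h(h(b, d, c), d ∪ d, c ∪ ((d ∪ c) ∪ d)), h(d ∪ b ∪ b ∪ d, h(d, c, d), h(d, c, b))), h(h(c, b, c) ∪ d ∪ d ∪ d ∪ h(b, c, c), h(h(d, b, d), h(b, b, b), h(c, b, c)), b ∪ (h(b, d, c) ∪ b) ∪ (h(d, d, b) ∪ (h(d, c, d) ∪ d))), b), b, b)
  Canonicalize subterm:  h(h(h(h(h(b, c, c), h(b, d, c), ((c ∪ d) ∪ c) ∪ c), h(h(b, d, c), d ∪ d, c ∪ ((d ∪ c) ∪ d)), h(d ∪ b ∪ b ∪ d, h(d, c, d), h(d, c, b))), h(h(c, b, c) ∪ d ∪ d ∪ d ∪ h(b, c, c), h(h(d, b, d), h(b, b, b), h(c, b, c)), b ∪ (h(b, d, c) ∪ b) ∪ (h(d, d, b) ∪ (h(d, c, d) ∪ d))), b), b, b)  →  h(h(h(h(h(b, c, c), h(b, d, c), c ∪ c ∪ c ∪ d), h(h(b, d, c), d ∪ d, c ∪ c ∪ d ∪ d), h(b ∪ b ∪ d ∪ d, h(d, c, d), h(d, c, b))), h(d ∪ d ∪ d ∪ h(b, c, c) ∪ h(c, b, c), h(h(d, b, d), h(b, b, b), h(c, b, c)), b ∪ b ∪ d ∪ h(b, d, c) ∪ h(d, c, d) ∪ h(d, d, b)), b), b, b)
  Sort arguments:  b ∪ h(h(h(h(h(b, c, c), h(b, d, c), c ∪ c ∪ c ∪ d), h(h(b, d, c), d ∪ d, c ∪ c ∪ d ∪ d), h(b ∪ b ∪ d ∪ d, h(d, c, d), h(d, c, b))), h(d ∪ d ∪ d ∪ h(b, c, c) ∪ h(c, b, c), h(h(d, b, d), h(b, b, b), h(c, b, c)), b ∪ b ∪ d ∪ h(b, d, c) ∪ h(d, c, d) ∪ h(d, d, b)), b), b, b)
  Rebuild:  h(b ∪ h(h(h(h(h(b, c, c), h(b, d, c), c ∪ c ∪ c ∪ d), h(h(b, d, c), d ∪ d, c ∪ c ∪ d ∪ d), h(b ∪ b ∪ d ∪ d, h(d, c, d), h(d, c, b))), h(d ∪ d ∪ d ∪ h(b, c, c) ∪ h(c, b, c), h(h(d, b, d), h(b, b, b), h(c, b, c)), b ∪ b ∪ d ∪ h(b, d, c) ∪ h(d, c, d) ∪ h(d, d, b)), b), b, b), b, d)
Right:  h(b ∪ h(h(h(h(h(b, c, c), h(b, d, c), c ∪ (c ∪ (c ∪ d))), h(h(b, d, c), d ∪ d, c ∪ d ∪ c ∪ d), h(d ∪ b ∪ (d ∪ b), h(d, c, d), h(d, c, b))), h(h(b, c, c) ∪ d ∪ d ∪ h(c, b, c) ∪ d, h(h(d, b, d), h(b, b, b), h(c, b, c)), d ∪ h(d, d, b) ∪ h(b, d, c) ∪ ((h(d, c, d) ∪ b) ∪ b)), b), b, b), b, d)
  Descend into:  b ∪ h(h(h(h(h(b, c, c), h(b, d, c), c ∪ (c ∪ (c ∪ d))), h(h(b, d, c), d ∪ d, c ∪ d ∪ c ∪ d), h(d ∪ b ∪ (d ∪ b), h(d, c, d), h(d, c, b))), h(h(b, c, c) ∪ d ∪ d ∪ h(c, b, c) ∪ d, h(h(d, b, d), h(b, b, b), h(c, b, c)), d ∪ h(d, d, b) ∪ h(b, d, c) ∪ ((h(d, c, d) ∪ b) ∪ b)), b), b, b)
  Simplify inside:  h(h(h(h(h(b, c, c), h(b, d, c), c ∪ (c ∪ (c ∪ d))), h(h(b, d, c), d ∪ d, c ∪ d ∪ c ∪ d), h(d ∪ b ∪ (d ∪ b), h(d, c, d), h(d, c, b))), h(h(b, c, c) ∪ d ∪ d ∪ h(c, b, c) ∪ d, h(h(d, b, d), h(b, b, b), h(c, b, c)), d ∪ h(d, d, b) ∪ h(b, d, c) ∪ ((h(d, c, d) ∪ b) ∪ b)), b), b, b)  →  h(h(h(h(h(b, c, c), h(b, d, c), c ∪ c ∪ c ∪ d), h(h(b, d, c), d ∪ d, c ∪ c ∪ d ∪ d), h(b ∪ b ∪ d ∪ d, h(d, c, d), h(d, c, b))), h(d ∪ d ∪ d ∪ h(b, c, c) ∪ h(c, b, c), h(h(d, b, d), h(b, b, b), h(c, b, c)), b ∪ b ∪ d ∪ h(b, d, c) ∪ h(d, c, d) ∪ h(d, d, b)), b), b, b)
  Sort arguments:  b ∪ h(h(h(h(h(b, c, c), h(b, d, c), c ∪ c ∪ c ∪ d), h(h(b, d, c), d ∪ d, c ∪ c ∪ d ∪ d), h(b ∪ b ∪ d ∪ d, h(d, c, d), h(d, c, b))), h(d ∪ d ∪ d ∪ h(b, c, c) ∪ h(c, b, c), h(h(d, b, d), h(b, b, b), h(c, b, c)), b ∪ b ∪ d ∪ h(b, d, c) ∪ h(d, c, d) ∪ h(d, d, b)), b), b, b)
  Reassemble:  h(b ∪ h(h(h(h(h(b, c, c), h(b, d, c), c ∪ c ∪ c ∪ d), h(h(b, d, c), d ∪ d, c ∪ c ∪ d ∪ d), h(b ∪ b ∪ d ∪ d, h(d, c, d), h(d, c, b))), h(d ∪ d ∪ d ∪ h(b, c, c) ∪ h(c, b, c), h(h(d, b, d), h(b, b, b), h(c, b, c)), b ∪ b ∪ d ∪ h(b, d, c) ∪ h(d, c, d) ∪ h(d, d, b)), b), b, b), b, d)

Answer: yes — both canonical forms are h(b ∪ h(h(h(h(h(b, c, c), h(b, d, c), c ∪ c ∪ c ∪ d), h(h(b, d, c), d ∪ d, c ∪ c ∪ d ∪ d), h(b ∪ b ∪ d ∪ d, h(d, c, d), h(d, c, b))), h(d ∪ d ∪ d ∪ h(b, c, c) ∪ h(c, b, c), h(h(d, b, d), h(b, b, b), h(c, b, c)), b ∪ b ∪ d ∪ h(b, d, c) ∪ h(d, c, d) ∪ h(d, d, b)), b), b, b), b, d)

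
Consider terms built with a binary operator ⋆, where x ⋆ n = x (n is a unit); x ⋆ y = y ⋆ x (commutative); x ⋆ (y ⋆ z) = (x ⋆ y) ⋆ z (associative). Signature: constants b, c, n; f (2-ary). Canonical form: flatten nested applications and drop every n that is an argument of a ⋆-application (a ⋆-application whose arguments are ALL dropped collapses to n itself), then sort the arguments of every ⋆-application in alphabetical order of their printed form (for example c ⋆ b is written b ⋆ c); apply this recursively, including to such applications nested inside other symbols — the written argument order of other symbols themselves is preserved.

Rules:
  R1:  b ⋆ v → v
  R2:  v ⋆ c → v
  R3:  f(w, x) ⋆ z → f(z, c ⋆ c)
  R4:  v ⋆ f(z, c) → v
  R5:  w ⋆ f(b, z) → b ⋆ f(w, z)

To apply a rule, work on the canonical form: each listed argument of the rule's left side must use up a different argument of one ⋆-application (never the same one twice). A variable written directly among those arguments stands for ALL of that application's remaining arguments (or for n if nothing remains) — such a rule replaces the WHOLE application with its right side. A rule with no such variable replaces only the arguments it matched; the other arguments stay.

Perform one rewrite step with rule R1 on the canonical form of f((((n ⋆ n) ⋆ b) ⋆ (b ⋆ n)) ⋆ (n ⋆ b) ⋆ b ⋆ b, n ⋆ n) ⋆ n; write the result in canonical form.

Answer: f(b ⋆ b ⋆ b ⋆ b, n)

Derivation:
Canonical form:  f(b ⋆ b ⋆ b ⋆ b ⋆ b, n)
R1 matches:  uses b;  v := b ⋆ b ⋆ b ⋆ b
Every leftover argument binds to the variable; the entire application is replaced.
Result:  f(b ⋆ b ⋆ b ⋆ b, n)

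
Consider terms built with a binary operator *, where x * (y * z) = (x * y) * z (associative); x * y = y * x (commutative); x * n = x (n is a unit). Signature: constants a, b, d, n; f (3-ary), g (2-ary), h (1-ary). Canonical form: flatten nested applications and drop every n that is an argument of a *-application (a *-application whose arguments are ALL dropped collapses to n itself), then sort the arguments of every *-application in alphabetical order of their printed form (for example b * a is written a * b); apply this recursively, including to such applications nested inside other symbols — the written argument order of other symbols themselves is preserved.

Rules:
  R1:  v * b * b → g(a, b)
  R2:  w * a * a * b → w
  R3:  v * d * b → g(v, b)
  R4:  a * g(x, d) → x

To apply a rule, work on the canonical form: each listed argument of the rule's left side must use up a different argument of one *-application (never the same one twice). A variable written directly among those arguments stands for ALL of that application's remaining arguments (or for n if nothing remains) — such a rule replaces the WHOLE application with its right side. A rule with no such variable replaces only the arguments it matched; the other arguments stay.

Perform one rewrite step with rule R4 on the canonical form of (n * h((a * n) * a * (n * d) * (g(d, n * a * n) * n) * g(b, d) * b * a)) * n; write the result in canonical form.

Answer: h(a * a * b * b * d * g(d, a))

Derivation:
Canonical form:  h(a * a * a * b * d * g(b, d) * g(d, a))
Apply R4:  consuming a, g(b, d);  x := b
Giving:  h(a * a * b * b * d * g(d, a))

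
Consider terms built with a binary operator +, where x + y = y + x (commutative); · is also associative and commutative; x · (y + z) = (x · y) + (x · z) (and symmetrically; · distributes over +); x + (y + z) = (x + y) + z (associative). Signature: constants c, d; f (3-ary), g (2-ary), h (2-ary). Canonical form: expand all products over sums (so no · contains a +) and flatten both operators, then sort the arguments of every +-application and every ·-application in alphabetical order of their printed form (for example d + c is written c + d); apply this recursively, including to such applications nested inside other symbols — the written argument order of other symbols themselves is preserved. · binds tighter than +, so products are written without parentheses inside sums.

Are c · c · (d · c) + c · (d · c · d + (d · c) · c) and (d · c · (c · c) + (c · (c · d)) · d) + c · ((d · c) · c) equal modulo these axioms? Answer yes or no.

Answer: yes — both canonical forms are c · c · c · d + c · c · c · d + c · c · d · d

Derivation:
Left:  c · c · (d · c) + c · (d · c · d + (d · c) · c)
  Distribute:  c · c · c · d + c · c · d · d + c · c · c · d
  Sort arguments:  c · c · c · d + c · c · c · d + c · c · d · d
Right:  (d · c · (c · c) + (c · (c · d)) · d) + c · ((d · c) · c)
  Un-nest:  c · c · c · d + c · c · d · d + c · c · c · d
  Sort arguments:  c · c · c · d + c · c · c · d + c · c · d · d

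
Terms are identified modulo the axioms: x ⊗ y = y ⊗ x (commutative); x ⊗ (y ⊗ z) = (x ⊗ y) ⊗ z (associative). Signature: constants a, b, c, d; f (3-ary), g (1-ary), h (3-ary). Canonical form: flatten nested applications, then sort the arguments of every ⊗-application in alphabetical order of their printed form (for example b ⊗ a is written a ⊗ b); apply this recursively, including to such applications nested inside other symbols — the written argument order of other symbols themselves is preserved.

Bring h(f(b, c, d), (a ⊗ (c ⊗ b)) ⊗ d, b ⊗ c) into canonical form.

Descend into:  (a ⊗ (c ⊗ b)) ⊗ d
Un-nest:  a ⊗ c ⊗ b ⊗ d
Sort:  a ⊗ b ⊗ c ⊗ d
Reassemble:  h(f(b, c, d), a ⊗ b ⊗ c ⊗ d, b ⊗ c)

Answer: h(f(b, c, d), a ⊗ b ⊗ c ⊗ d, b ⊗ c)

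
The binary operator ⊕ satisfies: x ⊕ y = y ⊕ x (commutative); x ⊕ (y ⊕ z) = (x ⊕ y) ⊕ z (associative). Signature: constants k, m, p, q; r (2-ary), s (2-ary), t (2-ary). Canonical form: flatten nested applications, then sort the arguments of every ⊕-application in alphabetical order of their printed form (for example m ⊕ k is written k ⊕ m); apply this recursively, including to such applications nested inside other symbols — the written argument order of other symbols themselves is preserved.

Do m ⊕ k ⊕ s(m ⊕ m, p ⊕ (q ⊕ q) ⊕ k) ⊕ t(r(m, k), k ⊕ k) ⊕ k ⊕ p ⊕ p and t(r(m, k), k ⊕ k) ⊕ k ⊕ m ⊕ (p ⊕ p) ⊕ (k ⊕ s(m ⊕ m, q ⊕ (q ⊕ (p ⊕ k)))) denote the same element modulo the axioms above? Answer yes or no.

Answer: yes — both canonical forms are k ⊕ k ⊕ m ⊕ p ⊕ p ⊕ s(m ⊕ m, k ⊕ p ⊕ q ⊕ q) ⊕ t(r(m, k), k ⊕ k)

Derivation:
Left:  m ⊕ k ⊕ s(m ⊕ m, p ⊕ (q ⊕ q) ⊕ k) ⊕ t(r(m, k), k ⊕ k) ⊕ k ⊕ p ⊕ p
  Canonicalize subterm:  s(m ⊕ m, p ⊕ (q ⊕ q) ⊕ k)  →  s(m ⊕ m, k ⊕ p ⊕ q ⊕ q)
  Order the arguments:  k ⊕ k ⊕ m ⊕ p ⊕ p ⊕ s(m ⊕ m, k ⊕ p ⊕ q ⊕ q) ⊕ t(r(m, k), k ⊕ k)
Right:  t(r(m, k), k ⊕ k) ⊕ k ⊕ m ⊕ (p ⊕ p) ⊕ (k ⊕ s(m ⊕ m, q ⊕ (q ⊕ (p ⊕ k))))
  Un-nest:  t(r(m, k), k ⊕ k) ⊕ k ⊕ m ⊕ p ⊕ p ⊕ k ⊕ s(m ⊕ m, q ⊕ (q ⊕ (p ⊕ k)))
  Inside:  s(m ⊕ m, q ⊕ (q ⊕ (p ⊕ k)))  →  s(m ⊕ m, k ⊕ p ⊕ q ⊕ q)
  Order the arguments:  k ⊕ k ⊕ m ⊕ p ⊕ p ⊕ s(m ⊕ m, k ⊕ p ⊕ q ⊕ q) ⊕ t(r(m, k), k ⊕ k)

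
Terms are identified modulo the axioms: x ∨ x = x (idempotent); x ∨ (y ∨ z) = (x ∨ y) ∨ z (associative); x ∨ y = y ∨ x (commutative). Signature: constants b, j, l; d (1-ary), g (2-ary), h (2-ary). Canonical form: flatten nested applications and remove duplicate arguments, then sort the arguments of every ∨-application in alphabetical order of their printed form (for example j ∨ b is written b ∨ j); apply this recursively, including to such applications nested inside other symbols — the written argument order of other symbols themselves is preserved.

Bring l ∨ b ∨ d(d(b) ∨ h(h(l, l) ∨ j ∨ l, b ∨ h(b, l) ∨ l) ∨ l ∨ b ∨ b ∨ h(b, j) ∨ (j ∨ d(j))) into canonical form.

Canonicalize subterm:  d(d(b) ∨ h(h(l, l) ∨ j ∨ l, b ∨ h(b, l) ∨ l) ∨ l ∨ b ∨ b ∨ h(b, j) ∨ (j ∨ d(j)))  →  d(b ∨ d(b) ∨ d(j) ∨ h(b, j) ∨ h(h(l, l) ∨ j ∨ l, b ∨ h(b, l) ∨ l) ∨ j ∨ l)
Sort arguments:  b ∨ d(b ∨ d(b) ∨ d(j) ∨ h(b, j) ∨ h(h(l, l) ∨ j ∨ l, b ∨ h(b, l) ∨ l) ∨ j ∨ l) ∨ l

Answer: b ∨ d(b ∨ d(b) ∨ d(j) ∨ h(b, j) ∨ h(h(l, l) ∨ j ∨ l, b ∨ h(b, l) ∨ l) ∨ j ∨ l) ∨ l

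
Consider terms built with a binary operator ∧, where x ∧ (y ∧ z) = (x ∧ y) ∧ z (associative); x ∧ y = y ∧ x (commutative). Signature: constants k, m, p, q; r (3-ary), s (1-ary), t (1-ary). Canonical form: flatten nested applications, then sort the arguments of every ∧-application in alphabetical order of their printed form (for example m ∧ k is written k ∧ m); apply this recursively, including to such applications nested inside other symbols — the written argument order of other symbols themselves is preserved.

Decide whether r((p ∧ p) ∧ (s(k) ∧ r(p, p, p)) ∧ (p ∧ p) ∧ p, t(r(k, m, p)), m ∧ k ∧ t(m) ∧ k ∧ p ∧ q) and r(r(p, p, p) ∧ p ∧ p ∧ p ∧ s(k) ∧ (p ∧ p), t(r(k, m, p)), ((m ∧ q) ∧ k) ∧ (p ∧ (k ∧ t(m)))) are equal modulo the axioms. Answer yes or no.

Left:  r((p ∧ p) ∧ (s(k) ∧ r(p, p, p)) ∧ (p ∧ p) ∧ p, t(r(k, m, p)), m ∧ k ∧ t(m) ∧ k ∧ p ∧ q)
  Focus inside:  (p ∧ p) ∧ (s(k) ∧ r(p, p, p)) ∧ (p ∧ p) ∧ p
  Merge nested applications:  p ∧ p ∧ s(k) ∧ r(p, p, p) ∧ p ∧ p ∧ p
  Sort:  p ∧ p ∧ p ∧ p ∧ p ∧ r(p, p, p) ∧ s(k)
  Reassemble:  r(p ∧ p ∧ p ∧ p ∧ p ∧ r(p, p, p) ∧ s(k), t(r(k, m, p)), k ∧ k ∧ m ∧ p ∧ q ∧ t(m))
Right:  r(r(p, p, p) ∧ p ∧ p ∧ p ∧ s(k) ∧ (p ∧ p), t(r(k, m, p)), ((m ∧ q) ∧ k) ∧ (p ∧ (k ∧ t(m))))
  Focus inside:  r(p, p, p) ∧ p ∧ p ∧ p ∧ s(k) ∧ (p ∧ p)
  Flatten:  r(p, p, p) ∧ p ∧ p ∧ p ∧ s(k) ∧ p ∧ p
  Order the arguments:  p ∧ p ∧ p ∧ p ∧ p ∧ r(p, p, p) ∧ s(k)
  Put back:  r(p ∧ p ∧ p ∧ p ∧ p ∧ r(p, p, p) ∧ s(k), t(r(k, m, p)), k ∧ k ∧ m ∧ p ∧ q ∧ t(m))

Answer: yes — both canonical forms are r(p ∧ p ∧ p ∧ p ∧ p ∧ r(p, p, p) ∧ s(k), t(r(k, m, p)), k ∧ k ∧ m ∧ p ∧ q ∧ t(m))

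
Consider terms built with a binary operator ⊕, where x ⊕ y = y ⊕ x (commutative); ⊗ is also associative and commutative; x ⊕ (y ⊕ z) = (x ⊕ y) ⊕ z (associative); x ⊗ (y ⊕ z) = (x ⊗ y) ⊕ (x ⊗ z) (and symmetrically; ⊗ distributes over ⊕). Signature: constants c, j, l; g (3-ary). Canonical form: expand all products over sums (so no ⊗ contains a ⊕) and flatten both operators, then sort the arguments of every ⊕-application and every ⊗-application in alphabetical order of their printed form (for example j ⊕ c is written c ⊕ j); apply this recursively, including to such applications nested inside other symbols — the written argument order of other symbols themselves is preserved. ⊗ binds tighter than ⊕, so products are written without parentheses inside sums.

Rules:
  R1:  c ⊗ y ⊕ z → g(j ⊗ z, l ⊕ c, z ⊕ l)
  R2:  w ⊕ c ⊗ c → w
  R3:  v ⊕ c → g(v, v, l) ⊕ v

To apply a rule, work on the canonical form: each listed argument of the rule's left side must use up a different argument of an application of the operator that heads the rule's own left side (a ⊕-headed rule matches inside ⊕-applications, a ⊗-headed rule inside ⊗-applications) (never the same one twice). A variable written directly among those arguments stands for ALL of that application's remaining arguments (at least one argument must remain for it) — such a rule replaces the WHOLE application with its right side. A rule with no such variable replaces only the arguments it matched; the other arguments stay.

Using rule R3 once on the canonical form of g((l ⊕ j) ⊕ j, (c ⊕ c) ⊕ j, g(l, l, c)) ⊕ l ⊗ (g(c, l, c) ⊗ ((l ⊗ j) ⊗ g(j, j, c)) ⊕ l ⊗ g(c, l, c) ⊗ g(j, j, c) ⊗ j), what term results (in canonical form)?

Canonical form:  g(c, l, c) ⊗ g(j, j, c) ⊗ j ⊗ l ⊗ l ⊕ g(c, l, c) ⊗ g(j, j, c) ⊗ j ⊗ l ⊗ l ⊕ g(j ⊕ j ⊕ l, c ⊕ c ⊕ j, g(l, l, c))
Match R3:  consume c;  v := c ⊕ j
The extension variable absorbs all remaining arguments, so the whole application is rewritten.
New term:  g(c, l, c) ⊗ g(j, j, c) ⊗ j ⊗ l ⊗ l ⊕ g(c, l, c) ⊗ g(j, j, c) ⊗ j ⊗ l ⊗ l ⊕ g(j ⊕ j ⊕ l, c ⊕ g(c ⊕ j, c ⊕ j, l) ⊕ j, g(l, l, c))

Answer: g(c, l, c) ⊗ g(j, j, c) ⊗ j ⊗ l ⊗ l ⊕ g(c, l, c) ⊗ g(j, j, c) ⊗ j ⊗ l ⊗ l ⊕ g(j ⊕ j ⊕ l, c ⊕ g(c ⊕ j, c ⊕ j, l) ⊕ j, g(l, l, c))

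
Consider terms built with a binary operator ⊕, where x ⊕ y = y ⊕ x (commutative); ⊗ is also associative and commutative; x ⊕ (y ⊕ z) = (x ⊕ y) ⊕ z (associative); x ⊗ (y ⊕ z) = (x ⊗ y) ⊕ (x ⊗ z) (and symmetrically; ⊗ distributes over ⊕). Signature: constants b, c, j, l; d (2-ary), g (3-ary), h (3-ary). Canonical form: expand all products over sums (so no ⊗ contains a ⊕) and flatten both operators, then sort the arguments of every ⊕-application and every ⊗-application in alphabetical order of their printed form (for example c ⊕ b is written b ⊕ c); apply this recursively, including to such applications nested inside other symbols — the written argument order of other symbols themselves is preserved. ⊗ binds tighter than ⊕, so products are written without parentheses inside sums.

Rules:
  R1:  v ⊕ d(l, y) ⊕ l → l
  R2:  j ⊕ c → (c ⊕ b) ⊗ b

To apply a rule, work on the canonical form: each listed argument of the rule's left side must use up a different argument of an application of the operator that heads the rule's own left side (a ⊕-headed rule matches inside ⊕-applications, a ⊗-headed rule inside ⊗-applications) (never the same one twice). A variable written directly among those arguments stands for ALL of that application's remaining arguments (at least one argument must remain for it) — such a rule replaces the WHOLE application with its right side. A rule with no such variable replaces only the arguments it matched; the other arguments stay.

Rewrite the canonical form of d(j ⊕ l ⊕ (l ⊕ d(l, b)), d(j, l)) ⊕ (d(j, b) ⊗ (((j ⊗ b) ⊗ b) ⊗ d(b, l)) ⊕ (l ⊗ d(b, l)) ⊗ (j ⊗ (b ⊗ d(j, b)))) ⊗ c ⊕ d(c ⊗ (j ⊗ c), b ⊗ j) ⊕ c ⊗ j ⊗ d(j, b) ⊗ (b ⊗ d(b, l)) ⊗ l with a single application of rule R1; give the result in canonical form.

Answer: b ⊗ b ⊗ c ⊗ d(b, l) ⊗ d(j, b) ⊗ j ⊕ b ⊗ c ⊗ d(b, l) ⊗ d(j, b) ⊗ j ⊗ l ⊕ b ⊗ c ⊗ d(b, l) ⊗ d(j, b) ⊗ j ⊗ l ⊕ d(c ⊗ c ⊗ j, b ⊗ j) ⊕ d(l, d(j, l))

Derivation:
Canonical form:  b ⊗ b ⊗ c ⊗ d(b, l) ⊗ d(j, b) ⊗ j ⊕ b ⊗ c ⊗ d(b, l) ⊗ d(j, b) ⊗ j ⊗ l ⊕ b ⊗ c ⊗ d(b, l) ⊗ d(j, b) ⊗ j ⊗ l ⊕ d(c ⊗ c ⊗ j, b ⊗ j) ⊕ d(d(l, b) ⊕ j ⊕ l ⊕ l, d(j, l))
Apply R1:  consuming d(l, b), l;  v := j ⊕ l, y := b
The variable takes the whole remainder — replace the entire application.
New term:  b ⊗ b ⊗ c ⊗ d(b, l) ⊗ d(j, b) ⊗ j ⊕ b ⊗ c ⊗ d(b, l) ⊗ d(j, b) ⊗ j ⊗ l ⊕ b ⊗ c ⊗ d(b, l) ⊗ d(j, b) ⊗ j ⊗ l ⊕ d(c ⊗ c ⊗ j, b ⊗ j) ⊕ d(l, d(j, l))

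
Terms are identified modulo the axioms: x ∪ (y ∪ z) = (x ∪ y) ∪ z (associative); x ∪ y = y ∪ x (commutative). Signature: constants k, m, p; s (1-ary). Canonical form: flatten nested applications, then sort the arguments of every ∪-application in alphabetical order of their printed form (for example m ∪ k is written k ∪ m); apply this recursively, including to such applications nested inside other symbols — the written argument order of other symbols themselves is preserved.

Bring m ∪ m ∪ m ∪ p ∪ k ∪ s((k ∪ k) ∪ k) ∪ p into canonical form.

Simplify inside:  s((k ∪ k) ∪ k)  →  s(k ∪ k ∪ k)
Sort arguments:  k ∪ m ∪ m ∪ m ∪ p ∪ p ∪ s(k ∪ k ∪ k)

Answer: k ∪ m ∪ m ∪ m ∪ p ∪ p ∪ s(k ∪ k ∪ k)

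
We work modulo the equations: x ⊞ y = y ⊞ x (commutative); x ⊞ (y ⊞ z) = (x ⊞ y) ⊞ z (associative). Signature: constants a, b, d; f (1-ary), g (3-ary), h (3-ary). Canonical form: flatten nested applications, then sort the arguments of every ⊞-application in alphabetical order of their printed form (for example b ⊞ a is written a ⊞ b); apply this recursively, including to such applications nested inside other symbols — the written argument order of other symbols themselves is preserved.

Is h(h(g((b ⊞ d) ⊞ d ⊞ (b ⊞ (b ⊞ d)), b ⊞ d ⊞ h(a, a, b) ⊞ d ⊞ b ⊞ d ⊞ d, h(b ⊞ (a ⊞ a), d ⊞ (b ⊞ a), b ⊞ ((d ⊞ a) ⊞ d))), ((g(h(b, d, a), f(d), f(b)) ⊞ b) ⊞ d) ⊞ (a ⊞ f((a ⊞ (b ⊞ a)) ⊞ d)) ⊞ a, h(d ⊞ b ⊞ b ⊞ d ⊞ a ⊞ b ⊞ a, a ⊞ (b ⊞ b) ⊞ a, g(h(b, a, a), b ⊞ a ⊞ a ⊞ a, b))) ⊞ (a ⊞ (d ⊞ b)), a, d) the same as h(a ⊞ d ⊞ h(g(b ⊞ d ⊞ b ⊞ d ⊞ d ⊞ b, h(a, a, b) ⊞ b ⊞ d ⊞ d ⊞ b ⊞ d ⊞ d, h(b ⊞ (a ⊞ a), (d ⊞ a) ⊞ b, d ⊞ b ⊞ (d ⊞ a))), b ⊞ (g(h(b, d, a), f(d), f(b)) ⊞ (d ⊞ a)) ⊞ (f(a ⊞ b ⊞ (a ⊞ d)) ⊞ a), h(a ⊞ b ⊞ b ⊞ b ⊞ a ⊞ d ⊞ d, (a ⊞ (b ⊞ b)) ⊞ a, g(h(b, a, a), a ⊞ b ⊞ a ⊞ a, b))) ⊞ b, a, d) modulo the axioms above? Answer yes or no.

Answer: yes — both canonical forms are h(a ⊞ b ⊞ d ⊞ h(g(b ⊞ b ⊞ b ⊞ d ⊞ d ⊞ d, b ⊞ b ⊞ d ⊞ d ⊞ d ⊞ d ⊞ h(a, a, b), h(a ⊞ a ⊞ b, a ⊞ b ⊞ d, a ⊞ b ⊞ d ⊞ d)), a ⊞ a ⊞ b ⊞ d ⊞ f(a ⊞ a ⊞ b ⊞ d) ⊞ g(h(b, d, a), f(d), f(b)), h(a ⊞ a ⊞ b ⊞ b ⊞ b ⊞ d ⊞ d, a ⊞ a ⊞ b ⊞ b, g(h(b, a, a), a ⊞ a ⊞ a ⊞ b, b))), a, d)

Derivation:
Left:  h(h(g((b ⊞ d) ⊞ d ⊞ (b ⊞ (b ⊞ d)), b ⊞ d ⊞ h(a, a, b) ⊞ d ⊞ b ⊞ d ⊞ d, h(b ⊞ (a ⊞ a), d ⊞ (b ⊞ a), b ⊞ ((d ⊞ a) ⊞ d))), ((g(h(b, d, a), f(d), f(b)) ⊞ b) ⊞ d) ⊞ (a ⊞ f((a ⊞ (b ⊞ a)) ⊞ d)) ⊞ a, h(d ⊞ b ⊞ b ⊞ d ⊞ a ⊞ b ⊞ a, a ⊞ (b ⊞ b) ⊞ a, g(h(b, a, a), b ⊞ a ⊞ a ⊞ a, b))) ⊞ (a ⊞ (d ⊞ b)), a, d)
  Descend into:  h(g((b ⊞ d) ⊞ d ⊞ (b ⊞ (b ⊞ d)), b ⊞ d ⊞ h(a, a, b) ⊞ d ⊞ b ⊞ d ⊞ d, h(b ⊞ (a ⊞ a), d ⊞ (b ⊞ a), b ⊞ ((d ⊞ a) ⊞ d))), ((g(h(b, d, a), f(d), f(b)) ⊞ b) ⊞ d) ⊞ (a ⊞ f((a ⊞ (b ⊞ a)) ⊞ d)) ⊞ a, h(d ⊞ b ⊞ b ⊞ d ⊞ a ⊞ b ⊞ a, a ⊞ (b ⊞ b) ⊞ a, g(h(b, a, a), b ⊞ a ⊞ a ⊞ a, b))) ⊞ (a ⊞ (d ⊞ b))
  Flatten:  h(g((b ⊞ d) ⊞ d ⊞ (b ⊞ (b ⊞ d)), b ⊞ d ⊞ h(a, a, b) ⊞ d ⊞ b ⊞ d ⊞ d, h(b ⊞ (a ⊞ a), d ⊞ (b ⊞ a), b ⊞ ((d ⊞ a) ⊞ d))), ((g(h(b, d, a), f(d), f(b)) ⊞ b) ⊞ d) ⊞ (a ⊞ f((a ⊞ (b ⊞ a)) ⊞ d)) ⊞ a, h(d ⊞ b ⊞ b ⊞ d ⊞ a ⊞ b ⊞ a, a ⊞ (b ⊞ b) ⊞ a, g(h(b, a, a), b ⊞ a ⊞ a ⊞ a, b))) ⊞ a ⊞ d ⊞ b
  Simplify inside:  h(g((b ⊞ d) ⊞ d ⊞ (b ⊞ (b ⊞ d)), b ⊞ d ⊞ h(a, a, b) ⊞ d ⊞ b ⊞ d ⊞ d, h(b ⊞ (a ⊞ a), d ⊞ (b ⊞ a), b ⊞ ((d ⊞ a) ⊞ d))), ((g(h(b, d, a), f(d), f(b)) ⊞ b) ⊞ d) ⊞ (a ⊞ f((a ⊞ (b ⊞ a)) ⊞ d)) ⊞ a, h(d ⊞ b ⊞ b ⊞ d ⊞ a ⊞ b ⊞ a, a ⊞ (b ⊞ b) ⊞ a, g(h(b, a, a), b ⊞ a ⊞ a ⊞ a, b)))  →  h(g(b ⊞ b ⊞ b ⊞ d ⊞ d ⊞ d, b ⊞ b ⊞ d ⊞ d ⊞ d ⊞ d ⊞ h(a, a, b), h(a ⊞ a ⊞ b, a ⊞ b ⊞ d, a ⊞ b ⊞ d ⊞ d)), a ⊞ a ⊞ b ⊞ d ⊞ f(a ⊞ a ⊞ b ⊞ d) ⊞ g(h(b, d, a), f(d), f(b)), h(a ⊞ a ⊞ b ⊞ b ⊞ b ⊞ d ⊞ d, a ⊞ a ⊞ b ⊞ b, g(h(b, a, a), a ⊞ a ⊞ a ⊞ b, b)))
  Sort arguments:  a ⊞ b ⊞ d ⊞ h(g(b ⊞ b ⊞ b ⊞ d ⊞ d ⊞ d, b ⊞ b ⊞ d ⊞ d ⊞ d ⊞ d ⊞ h(a, a, b), h(a ⊞ a ⊞ b, a ⊞ b ⊞ d, a ⊞ b ⊞ d ⊞ d)), a ⊞ a ⊞ b ⊞ d ⊞ f(a ⊞ a ⊞ b ⊞ d) ⊞ g(h(b, d, a), f(d), f(b)), h(a ⊞ a ⊞ b ⊞ b ⊞ b ⊞ d ⊞ d, a ⊞ a ⊞ b ⊞ b, g(h(b, a, a), a ⊞ a ⊞ a ⊞ b, b)))
  Reassemble:  h(a ⊞ b ⊞ d ⊞ h(g(b ⊞ b ⊞ b ⊞ d ⊞ d ⊞ d, b ⊞ b ⊞ d ⊞ d ⊞ d ⊞ d ⊞ h(a, a, b), h(a ⊞ a ⊞ b, a ⊞ b ⊞ d, a ⊞ b ⊞ d ⊞ d)), a ⊞ a ⊞ b ⊞ d ⊞ f(a ⊞ a ⊞ b ⊞ d) ⊞ g(h(b, d, a), f(d), f(b)), h(a ⊞ a ⊞ b ⊞ b ⊞ b ⊞ d ⊞ d, a ⊞ a ⊞ b ⊞ b, g(h(b, a, a), a ⊞ a ⊞ a ⊞ b, b))), a, d)
Right:  h(a ⊞ d ⊞ h(g(b ⊞ d ⊞ b ⊞ d ⊞ d ⊞ b, h(a, a, b) ⊞ b ⊞ d ⊞ d ⊞ b ⊞ d ⊞ d, h(b ⊞ (a ⊞ a), (d ⊞ a) ⊞ b, d ⊞ b ⊞ (d ⊞ a))), b ⊞ (g(h(b, d, a), f(d), f(b)) ⊞ (d ⊞ a)) ⊞ (f(a ⊞ b ⊞ (a ⊞ d)) ⊞ a), h(a ⊞ b ⊞ b ⊞ b ⊞ a ⊞ d ⊞ d, (a ⊞ (b ⊞ b)) ⊞ a, g(h(b, a, a), a ⊞ b ⊞ a ⊞ a, b))) ⊞ b, a, d)
  Focus inside:  a ⊞ d ⊞ h(g(b ⊞ d ⊞ b ⊞ d ⊞ d ⊞ b, h(a, a, b) ⊞ b ⊞ d ⊞ d ⊞ b ⊞ d ⊞ d, h(b ⊞ (a ⊞ a), (d ⊞ a) ⊞ b, d ⊞ b ⊞ (d ⊞ a))), b ⊞ (g(h(b, d, a), f(d), f(b)) ⊞ (d ⊞ a)) ⊞ (f(a ⊞ b ⊞ (a ⊞ d)) ⊞ a), h(a ⊞ b ⊞ b ⊞ b ⊞ a ⊞ d ⊞ d, (a ⊞ (b ⊞ b)) ⊞ a, g(h(b, a, a), a ⊞ b ⊞ a ⊞ a, b))) ⊞ b
  Simplify inside:  h(g(b ⊞ d ⊞ b ⊞ d ⊞ d ⊞ b, h(a, a, b) ⊞ b ⊞ d ⊞ d ⊞ b ⊞ d ⊞ d, h(b ⊞ (a ⊞ a), (d ⊞ a) ⊞ b, d ⊞ b ⊞ (d ⊞ a))), b ⊞ (g(h(b, d, a), f(d), f(b)) ⊞ (d ⊞ a)) ⊞ (f(a ⊞ b ⊞ (a ⊞ d)) ⊞ a), h(a ⊞ b ⊞ b ⊞ b ⊞ a ⊞ d ⊞ d, (a ⊞ (b ⊞ b)) ⊞ a, g(h(b, a, a), a ⊞ b ⊞ a ⊞ a, b)))  →  h(g(b ⊞ b ⊞ b ⊞ d ⊞ d ⊞ d, b ⊞ b ⊞ d ⊞ d ⊞ d ⊞ d ⊞ h(a, a, b), h(a ⊞ a ⊞ b, a ⊞ b ⊞ d, a ⊞ b ⊞ d ⊞ d)), a ⊞ a ⊞ b ⊞ d ⊞ f(a ⊞ a ⊞ b ⊞ d) ⊞ g(h(b, d, a), f(d), f(b)), h(a ⊞ a ⊞ b ⊞ b ⊞ b ⊞ d ⊞ d, a ⊞ a ⊞ b ⊞ b, g(h(b, a, a), a ⊞ a ⊞ a ⊞ b, b)))
  Sort arguments:  a ⊞ b ⊞ d ⊞ h(g(b ⊞ b ⊞ b ⊞ d ⊞ d ⊞ d, b ⊞ b ⊞ d ⊞ d ⊞ d ⊞ d ⊞ h(a, a, b), h(a ⊞ a ⊞ b, a ⊞ b ⊞ d, a ⊞ b ⊞ d ⊞ d)), a ⊞ a ⊞ b ⊞ d ⊞ f(a ⊞ a ⊞ b ⊞ d) ⊞ g(h(b, d, a), f(d), f(b)), h(a ⊞ a ⊞ b ⊞ b ⊞ b ⊞ d ⊞ d, a ⊞ a ⊞ b ⊞ b, g(h(b, a, a), a ⊞ a ⊞ a ⊞ b, b)))
  Reassemble:  h(a ⊞ b ⊞ d ⊞ h(g(b ⊞ b ⊞ b ⊞ d ⊞ d ⊞ d, b ⊞ b ⊞ d ⊞ d ⊞ d ⊞ d ⊞ h(a, a, b), h(a ⊞ a ⊞ b, a ⊞ b ⊞ d, a ⊞ b ⊞ d ⊞ d)), a ⊞ a ⊞ b ⊞ d ⊞ f(a ⊞ a ⊞ b ⊞ d) ⊞ g(h(b, d, a), f(d), f(b)), h(a ⊞ a ⊞ b ⊞ b ⊞ b ⊞ d ⊞ d, a ⊞ a ⊞ b ⊞ b, g(h(b, a, a), a ⊞ a ⊞ a ⊞ b, b))), a, d)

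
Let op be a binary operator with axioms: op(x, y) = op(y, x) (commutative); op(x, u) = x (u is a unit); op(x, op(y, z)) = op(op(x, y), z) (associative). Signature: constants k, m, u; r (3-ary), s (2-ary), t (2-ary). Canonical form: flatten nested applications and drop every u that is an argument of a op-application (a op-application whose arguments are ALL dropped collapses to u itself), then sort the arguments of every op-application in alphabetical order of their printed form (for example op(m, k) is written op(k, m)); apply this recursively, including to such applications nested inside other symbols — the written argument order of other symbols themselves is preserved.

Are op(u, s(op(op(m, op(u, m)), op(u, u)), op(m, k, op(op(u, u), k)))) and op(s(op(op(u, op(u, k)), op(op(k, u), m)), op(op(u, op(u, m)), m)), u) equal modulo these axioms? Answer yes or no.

Left:  op(u, s(op(op(m, op(u, m)), op(u, u)), op(m, k, op(op(u, u), k))))
  Simplify inside:  s(op(op(m, op(u, m)), op(u, u)), op(m, k, op(op(u, u), k)))  →  s(op(m, m), op(k, k, m))
  Unit:  drop u
  Order the arguments:  s(op(m, m), op(k, k, m))
Right:  op(s(op(op(u, op(u, k)), op(op(k, u), m)), op(op(u, op(u, m)), m)), u)
  Canonicalize subterm:  s(op(op(u, op(u, k)), op(op(k, u), m)), op(op(u, op(u, m)), m))  →  s(op(k, k, m), op(m, m))
  Drop the unit:  drop u
  Sort:  s(op(k, k, m), op(m, m))

Answer: no — s(op(m, m), op(k, k, m)) vs s(op(k, k, m), op(m, m))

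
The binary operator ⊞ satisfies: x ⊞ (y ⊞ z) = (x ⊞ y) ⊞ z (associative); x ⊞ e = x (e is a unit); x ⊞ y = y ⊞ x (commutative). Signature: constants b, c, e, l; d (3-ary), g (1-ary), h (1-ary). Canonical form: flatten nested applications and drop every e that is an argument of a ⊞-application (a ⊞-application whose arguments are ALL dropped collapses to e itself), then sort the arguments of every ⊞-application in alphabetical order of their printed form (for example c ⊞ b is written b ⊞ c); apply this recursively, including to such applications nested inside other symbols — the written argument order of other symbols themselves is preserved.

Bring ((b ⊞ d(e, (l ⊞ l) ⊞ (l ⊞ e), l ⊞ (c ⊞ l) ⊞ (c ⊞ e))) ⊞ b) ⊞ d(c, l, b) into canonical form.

Flatten:  b ⊞ d(e, (l ⊞ l) ⊞ (l ⊞ e), l ⊞ (c ⊞ l) ⊞ (c ⊞ e)) ⊞ b ⊞ d(c, l, b)
Simplify inside:  d(e, (l ⊞ l) ⊞ (l ⊞ e), l ⊞ (c ⊞ l) ⊞ (c ⊞ e))  →  d(e, l ⊞ l ⊞ l, c ⊞ c ⊞ l ⊞ l)
Sort arguments:  b ⊞ b ⊞ d(c, l, b) ⊞ d(e, l ⊞ l ⊞ l, c ⊞ c ⊞ l ⊞ l)

Answer: b ⊞ b ⊞ d(c, l, b) ⊞ d(e, l ⊞ l ⊞ l, c ⊞ c ⊞ l ⊞ l)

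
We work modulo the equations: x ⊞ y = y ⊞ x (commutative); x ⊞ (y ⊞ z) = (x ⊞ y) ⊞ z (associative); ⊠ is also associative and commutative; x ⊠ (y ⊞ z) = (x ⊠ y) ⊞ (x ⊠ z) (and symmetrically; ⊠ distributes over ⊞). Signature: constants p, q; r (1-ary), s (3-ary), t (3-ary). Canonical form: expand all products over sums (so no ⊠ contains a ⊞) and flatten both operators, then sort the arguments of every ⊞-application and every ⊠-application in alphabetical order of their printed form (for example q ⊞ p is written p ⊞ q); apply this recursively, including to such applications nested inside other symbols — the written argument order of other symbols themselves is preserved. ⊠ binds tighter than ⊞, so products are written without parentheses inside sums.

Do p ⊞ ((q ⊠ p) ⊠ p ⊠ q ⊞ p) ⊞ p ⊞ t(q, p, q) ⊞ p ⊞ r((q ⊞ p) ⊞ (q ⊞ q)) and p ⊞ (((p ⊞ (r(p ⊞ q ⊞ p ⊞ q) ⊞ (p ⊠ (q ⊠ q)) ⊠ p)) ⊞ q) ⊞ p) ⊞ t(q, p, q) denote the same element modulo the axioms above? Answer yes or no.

Left:  p ⊞ ((q ⊠ p) ⊠ p ⊠ q ⊞ p) ⊞ p ⊞ t(q, p, q) ⊞ p ⊞ r((q ⊞ p) ⊞ (q ⊞ q))
  Merge nested applications:  p ⊞ p ⊠ p ⊠ q ⊠ q ⊞ p ⊞ p ⊞ t(q, p, q) ⊞ p ⊞ r(p ⊞ q ⊞ q ⊞ q)
  Sort:  p ⊞ p ⊞ p ⊞ p ⊞ p ⊠ p ⊠ q ⊠ q ⊞ r(p ⊞ q ⊞ q ⊞ q) ⊞ t(q, p, q)
Right:  p ⊞ (((p ⊞ (r(p ⊞ q ⊞ p ⊞ q) ⊞ (p ⊠ (q ⊠ q)) ⊠ p)) ⊞ q) ⊞ p) ⊞ t(q, p, q)
  Un-nest:  p ⊞ p ⊞ r(p ⊞ p ⊞ q ⊞ q) ⊞ p ⊠ p ⊠ q ⊠ q ⊞ q ⊞ p ⊞ t(q, p, q)
  Sort arguments:  p ⊞ p ⊞ p ⊞ p ⊠ p ⊠ q ⊠ q ⊞ q ⊞ r(p ⊞ p ⊞ q ⊞ q) ⊞ t(q, p, q)

Answer: no — p ⊞ p ⊞ p ⊞ p ⊞ p ⊠ p ⊠ q ⊠ q ⊞ r(p ⊞ q ⊞ q ⊞ q) ⊞ t(q, p, q) vs p ⊞ p ⊞ p ⊞ p ⊠ p ⊠ q ⊠ q ⊞ q ⊞ r(p ⊞ p ⊞ q ⊞ q) ⊞ t(q, p, q)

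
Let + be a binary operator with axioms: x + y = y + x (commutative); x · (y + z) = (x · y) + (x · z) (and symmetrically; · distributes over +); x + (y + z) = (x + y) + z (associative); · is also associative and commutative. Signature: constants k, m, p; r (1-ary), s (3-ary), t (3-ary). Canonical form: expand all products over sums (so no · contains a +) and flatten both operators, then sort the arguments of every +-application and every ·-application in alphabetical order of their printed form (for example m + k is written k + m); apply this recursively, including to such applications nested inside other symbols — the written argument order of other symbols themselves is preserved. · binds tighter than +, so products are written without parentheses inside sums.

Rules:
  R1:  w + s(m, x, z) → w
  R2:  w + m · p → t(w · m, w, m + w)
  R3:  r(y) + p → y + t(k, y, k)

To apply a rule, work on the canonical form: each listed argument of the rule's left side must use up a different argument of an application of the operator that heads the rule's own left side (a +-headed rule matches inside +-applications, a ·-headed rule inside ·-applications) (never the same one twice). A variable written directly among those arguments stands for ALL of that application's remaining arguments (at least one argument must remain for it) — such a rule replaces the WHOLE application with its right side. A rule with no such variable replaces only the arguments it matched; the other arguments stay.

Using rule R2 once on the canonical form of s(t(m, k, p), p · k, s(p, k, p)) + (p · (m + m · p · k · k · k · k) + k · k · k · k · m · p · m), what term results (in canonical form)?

Answer: t(k · k · k · k · m · m · m · p + k · k · k · k · m · m · p · p + m · s(t(m, k, p), k · p, s(p, k, p)), k · k · k · k · m · m · p + k · k · k · k · m · p · p + s(t(m, k, p), k · p, s(p, k, p)), k · k · k · k · m · m · p + k · k · k · k · m · p · p + m + s(t(m, k, p), k · p, s(p, k, p)))

Derivation:
Canonical form:  k · k · k · k · m · m · p + k · k · k · k · m · p · p + m · p + s(t(m, k, p), k · p, s(p, k, p))
Match R2:  consume m · p;  w := k · k · k · k · m · m · p + k · k · k · k · m · p · p + s(t(m, k, p), k · p, s(p, k, p))
Every leftover argument binds to the variable; the entire application is replaced.
Result:  t(k · k · k · k · m · m · m · p + k · k · k · k · m · m · p · p + m · s(t(m, k, p), k · p, s(p, k, p)), k · k · k · k · m · m · p + k · k · k · k · m · p · p + s(t(m, k, p), k · p, s(p, k, p)), k · k · k · k · m · m · p + k · k · k · k · m · p · p + m + s(t(m, k, p), k · p, s(p, k, p)))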